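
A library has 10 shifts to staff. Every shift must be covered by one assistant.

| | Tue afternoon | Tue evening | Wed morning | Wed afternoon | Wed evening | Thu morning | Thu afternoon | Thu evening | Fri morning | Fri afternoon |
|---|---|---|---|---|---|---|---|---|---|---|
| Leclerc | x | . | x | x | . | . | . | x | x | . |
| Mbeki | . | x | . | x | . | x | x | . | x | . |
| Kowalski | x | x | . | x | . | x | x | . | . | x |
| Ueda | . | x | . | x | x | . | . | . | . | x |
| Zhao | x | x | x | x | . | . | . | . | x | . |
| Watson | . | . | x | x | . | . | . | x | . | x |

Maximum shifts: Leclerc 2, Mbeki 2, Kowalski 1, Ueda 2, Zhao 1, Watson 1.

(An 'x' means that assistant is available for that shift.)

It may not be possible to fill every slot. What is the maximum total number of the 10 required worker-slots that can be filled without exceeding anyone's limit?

Total capacity across all assistants is 2+2+1+2+1+1 = 9, and 10 slots are needed, so at most 9 can be filled.
An assignment achieving 9: Tue afternoon→Leclerc, Tue evening→Ueda, Wed morning→Zhao, Wed afternoon→Watson, Wed evening→Ueda, Thu morning→Mbeki, Thu afternoon→Mbeki, Thu evening→Leclerc, Fri afternoon→Kowalski.
Loads: Leclerc 2/2, Mbeki 2/2, Kowalski 1/1, Ueda 2/2, Zhao 1/1, Watson 1/1.

9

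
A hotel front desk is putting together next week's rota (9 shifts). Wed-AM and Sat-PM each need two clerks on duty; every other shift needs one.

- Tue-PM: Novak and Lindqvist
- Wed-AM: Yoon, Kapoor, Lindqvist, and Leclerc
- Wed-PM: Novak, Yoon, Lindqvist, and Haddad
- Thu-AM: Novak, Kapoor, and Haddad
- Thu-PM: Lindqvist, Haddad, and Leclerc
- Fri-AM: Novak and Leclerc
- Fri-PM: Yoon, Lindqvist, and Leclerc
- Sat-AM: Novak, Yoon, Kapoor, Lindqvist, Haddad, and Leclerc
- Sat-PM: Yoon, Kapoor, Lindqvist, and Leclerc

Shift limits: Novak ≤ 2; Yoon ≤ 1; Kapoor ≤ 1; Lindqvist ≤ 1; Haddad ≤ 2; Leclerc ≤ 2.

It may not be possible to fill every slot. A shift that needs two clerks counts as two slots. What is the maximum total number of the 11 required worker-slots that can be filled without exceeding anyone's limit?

9

Total capacity across all clerks is 2+1+1+1+2+2 = 9, and 11 slots are needed, so at most 9 can be filled.
An assignment achieving 9: Tue-PM→Novak, Wed-AM→Leclerc, Wed-PM→Haddad, Thu-AM→Kapoor, Thu-PM→Lindqvist, Fri-AM→Novak, Fri-PM→Yoon, Sat-AM→Haddad, Sat-PM→Leclerc.
Loads: Novak 2/2, Yoon 1/1, Kapoor 1/1, Lindqvist 1/1, Haddad 2/2, Leclerc 2/2.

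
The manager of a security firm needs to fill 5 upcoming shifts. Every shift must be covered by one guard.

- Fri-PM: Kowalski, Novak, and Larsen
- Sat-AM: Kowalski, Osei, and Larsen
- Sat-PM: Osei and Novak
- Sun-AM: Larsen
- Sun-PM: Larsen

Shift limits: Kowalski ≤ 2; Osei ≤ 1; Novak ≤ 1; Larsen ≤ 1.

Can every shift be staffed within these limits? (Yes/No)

Total capacity is 5 and 5 slots are needed, so capacity alone doesn't rule it out.
Shifts {Sun-AM, Sun-PM} need 2 worker-slots in total, but the guards available for any of those shifts (Larsen) can supply at most 1 among them. So no valid schedule exists.

No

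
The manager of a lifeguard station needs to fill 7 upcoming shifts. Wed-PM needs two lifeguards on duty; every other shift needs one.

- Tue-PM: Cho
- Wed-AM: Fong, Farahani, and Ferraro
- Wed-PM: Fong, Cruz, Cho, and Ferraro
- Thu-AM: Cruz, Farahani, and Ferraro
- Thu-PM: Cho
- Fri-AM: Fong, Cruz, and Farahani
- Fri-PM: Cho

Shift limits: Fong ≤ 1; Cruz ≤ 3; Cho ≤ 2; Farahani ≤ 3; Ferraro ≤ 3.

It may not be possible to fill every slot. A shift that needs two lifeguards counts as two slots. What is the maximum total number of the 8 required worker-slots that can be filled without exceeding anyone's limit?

7

Total capacity across all lifeguards is 1+3+2+3+3 = 12, and 8 slots are needed, so at most 8 can be filled.
Shifts {Tue-PM, Thu-PM, Fri-PM} need 3 slots but only Cho are available for them, supplying at most 2 — so at least 1 slot must go unfilled.
An assignment achieving 7: Tue-PM→Cho, Wed-AM→Fong, Wed-PM→Cruz+Ferraro, Thu-AM→Cruz, Thu-PM→Cho, Fri-AM→Cruz.
Loads: Fong 1/1, Cruz 3/3, Cho 2/2, Farahani 0/3, Ferraro 1/3.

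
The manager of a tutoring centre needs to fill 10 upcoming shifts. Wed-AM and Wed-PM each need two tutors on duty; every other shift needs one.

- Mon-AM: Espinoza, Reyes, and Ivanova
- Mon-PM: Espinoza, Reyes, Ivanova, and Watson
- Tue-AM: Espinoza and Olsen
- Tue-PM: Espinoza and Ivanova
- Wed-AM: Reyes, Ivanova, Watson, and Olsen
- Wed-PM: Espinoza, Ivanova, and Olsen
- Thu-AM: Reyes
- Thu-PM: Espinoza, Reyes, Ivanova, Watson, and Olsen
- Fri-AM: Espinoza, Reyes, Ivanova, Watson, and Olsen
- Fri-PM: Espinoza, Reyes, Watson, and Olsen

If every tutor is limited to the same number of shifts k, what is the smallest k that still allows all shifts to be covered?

3

With 5 tutors and 12 worker-slots to fill, someone must work at least ⌈12/5⌉ = 3 shifts, so k ≥ 3.
k = 3 works: Mon-AM→Espinoza, Mon-PM→Reyes, Tue-AM→Espinoza, Tue-PM→Espinoza, Wed-AM→Watson+Olsen, Wed-PM→Ivanova+Olsen, Thu-AM→Reyes, Thu-PM→Ivanova, Fri-AM→Ivanova, Fri-PM→Reyes.
Loads: Espinoza 3, Reyes 3, Ivanova 3, Watson 1, Olsen 2 — all ≤ 3.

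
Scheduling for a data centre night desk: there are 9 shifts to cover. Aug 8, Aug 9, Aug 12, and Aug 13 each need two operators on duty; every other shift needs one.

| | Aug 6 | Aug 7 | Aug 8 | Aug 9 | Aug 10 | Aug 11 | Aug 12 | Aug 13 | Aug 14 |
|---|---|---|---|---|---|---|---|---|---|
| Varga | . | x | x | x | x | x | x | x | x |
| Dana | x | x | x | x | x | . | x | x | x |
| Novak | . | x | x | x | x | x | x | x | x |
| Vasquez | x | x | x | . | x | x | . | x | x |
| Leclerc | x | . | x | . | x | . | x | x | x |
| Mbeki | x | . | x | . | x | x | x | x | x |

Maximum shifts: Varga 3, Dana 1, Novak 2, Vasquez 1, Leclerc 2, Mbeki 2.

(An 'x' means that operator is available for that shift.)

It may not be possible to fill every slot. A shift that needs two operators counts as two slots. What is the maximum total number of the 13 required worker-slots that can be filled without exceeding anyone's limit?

Total capacity across all operators is 3+1+2+1+2+2 = 11, and 13 slots are needed, so at most 11 can be filled.
An assignment achieving 11: Aug 6→Vasquez, Aug 7→Varga, Aug 8→Novak+Leclerc, Aug 9→Varga+Dana, Aug 10→Mbeki, Aug 11→Varga, Aug 12→Novak+Leclerc, Aug 13→Mbeki.
Loads: Varga 3/3, Dana 1/1, Novak 2/2, Vasquez 1/1, Leclerc 2/2, Mbeki 2/2.

11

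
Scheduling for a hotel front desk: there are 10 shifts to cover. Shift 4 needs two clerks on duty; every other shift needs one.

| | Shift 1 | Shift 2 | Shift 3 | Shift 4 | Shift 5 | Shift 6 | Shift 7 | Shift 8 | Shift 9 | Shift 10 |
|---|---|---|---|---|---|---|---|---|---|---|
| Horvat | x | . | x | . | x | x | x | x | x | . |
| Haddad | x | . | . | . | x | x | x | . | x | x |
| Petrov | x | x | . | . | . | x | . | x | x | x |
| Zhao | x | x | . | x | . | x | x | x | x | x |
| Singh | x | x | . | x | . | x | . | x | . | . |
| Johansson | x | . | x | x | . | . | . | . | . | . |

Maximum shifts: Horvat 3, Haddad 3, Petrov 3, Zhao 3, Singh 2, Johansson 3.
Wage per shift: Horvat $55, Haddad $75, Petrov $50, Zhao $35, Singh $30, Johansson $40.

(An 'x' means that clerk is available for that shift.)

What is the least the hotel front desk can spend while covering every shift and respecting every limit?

Picking the cheapest available clerk for each shift independently would cost $385, but that ignores the shift limits.
An optimal schedule: Shift 1→Johansson, Shift 2→Singh, Shift 3→Johansson, Shift 4→Singh+Johansson, Shift 5→Horvat, Shift 6→Petrov, Shift 7→Zhao, Shift 8→Zhao, Shift 9→Petrov, Shift 10→Zhao.
Total: 40 + 30 + 40 + 30 + 40 + 55 + 50 + 35 + 35 + 50 + 35 = $440.

$440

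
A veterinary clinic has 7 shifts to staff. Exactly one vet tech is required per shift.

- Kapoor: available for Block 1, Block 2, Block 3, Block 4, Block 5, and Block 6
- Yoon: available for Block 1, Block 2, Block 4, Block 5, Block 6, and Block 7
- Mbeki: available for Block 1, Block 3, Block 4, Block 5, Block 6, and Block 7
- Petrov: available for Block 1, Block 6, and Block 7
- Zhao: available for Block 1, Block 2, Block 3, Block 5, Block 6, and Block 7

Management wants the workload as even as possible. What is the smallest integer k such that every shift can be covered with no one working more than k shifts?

2

With 5 vet techs and 7 worker-slots to fill, someone must work at least ⌈7/5⌉ = 2 shifts, so k ≥ 2.
k = 2 works: Block 1→Mbeki, Block 2→Kapoor, Block 3→Kapoor, Block 4→Yoon, Block 5→Yoon, Block 6→Petrov, Block 7→Mbeki.
Loads: Kapoor 2, Yoon 2, Mbeki 2, Petrov 1, Zhao 0 — all ≤ 2.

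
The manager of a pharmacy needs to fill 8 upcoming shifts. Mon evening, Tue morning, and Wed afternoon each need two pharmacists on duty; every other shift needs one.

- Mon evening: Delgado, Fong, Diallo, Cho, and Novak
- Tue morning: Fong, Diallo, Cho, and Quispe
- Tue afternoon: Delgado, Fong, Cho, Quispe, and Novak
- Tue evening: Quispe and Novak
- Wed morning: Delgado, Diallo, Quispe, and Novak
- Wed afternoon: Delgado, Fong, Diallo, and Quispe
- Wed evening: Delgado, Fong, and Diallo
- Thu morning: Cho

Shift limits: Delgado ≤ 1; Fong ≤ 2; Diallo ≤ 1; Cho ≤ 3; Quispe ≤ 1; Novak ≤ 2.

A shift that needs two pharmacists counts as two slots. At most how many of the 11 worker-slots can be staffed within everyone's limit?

10

Total capacity across all pharmacists is 1+2+1+3+1+2 = 10, and 11 slots are needed, so at most 10 can be filled.
An assignment achieving 10: Mon evening→Cho+Novak, Tue morning→Fong+Diallo, Tue afternoon→Cho, Tue evening→Quispe, Wed morning→Novak, Wed afternoon→Fong, Wed evening→Delgado, Thu morning→Cho.
Loads: Delgado 1/1, Fong 2/2, Diallo 1/1, Cho 3/3, Quispe 1/1, Novak 2/2.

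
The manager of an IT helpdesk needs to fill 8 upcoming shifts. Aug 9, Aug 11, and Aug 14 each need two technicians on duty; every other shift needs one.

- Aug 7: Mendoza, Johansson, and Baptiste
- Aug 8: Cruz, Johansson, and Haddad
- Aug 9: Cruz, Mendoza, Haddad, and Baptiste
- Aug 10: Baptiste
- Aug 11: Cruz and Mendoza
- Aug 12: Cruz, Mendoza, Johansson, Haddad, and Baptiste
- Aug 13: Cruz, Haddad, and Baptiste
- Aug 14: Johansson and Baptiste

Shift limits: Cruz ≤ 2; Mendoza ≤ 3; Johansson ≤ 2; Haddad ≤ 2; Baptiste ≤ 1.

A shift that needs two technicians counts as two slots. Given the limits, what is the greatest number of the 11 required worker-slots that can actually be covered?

10

Total capacity across all technicians is 2+3+2+2+1 = 10, and 11 slots are needed, so at most 10 can be filled.
An assignment achieving 10: Aug 7→Mendoza, Aug 8→Cruz, Aug 9→Mendoza+Haddad, Aug 10→Baptiste, Aug 11→Cruz+Mendoza, Aug 12→Johansson, Aug 13→Haddad, Aug 14→Johansson.
Loads: Cruz 2/2, Mendoza 3/3, Johansson 2/2, Haddad 2/2, Baptiste 1/1.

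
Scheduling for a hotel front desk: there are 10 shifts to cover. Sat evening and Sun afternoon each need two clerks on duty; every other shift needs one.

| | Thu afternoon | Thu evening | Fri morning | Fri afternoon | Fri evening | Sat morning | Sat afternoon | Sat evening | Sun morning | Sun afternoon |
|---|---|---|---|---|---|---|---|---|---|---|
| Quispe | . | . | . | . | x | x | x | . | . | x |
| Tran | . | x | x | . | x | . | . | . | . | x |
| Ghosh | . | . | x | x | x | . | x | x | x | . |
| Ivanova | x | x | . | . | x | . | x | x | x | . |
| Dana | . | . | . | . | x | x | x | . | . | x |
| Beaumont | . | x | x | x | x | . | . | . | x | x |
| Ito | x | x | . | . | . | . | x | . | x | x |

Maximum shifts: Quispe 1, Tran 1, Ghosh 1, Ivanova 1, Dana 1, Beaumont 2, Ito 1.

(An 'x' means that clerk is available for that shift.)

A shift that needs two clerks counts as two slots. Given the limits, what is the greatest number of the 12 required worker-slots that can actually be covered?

8

Total capacity across all clerks is 1+1+1+1+1+2+1 = 8, and 12 slots are needed, so at most 8 can be filled.
An assignment achieving 8: Thu afternoon→Ivanova, Thu evening→Beaumont, Fri morning→Tran, Fri afternoon→Ghosh, Sat morning→Quispe, Sat afternoon→Dana, Sun morning→Beaumont, Sun afternoon→Ito.
Loads: Quispe 1/1, Tran 1/1, Ghosh 1/1, Ivanova 1/1, Dana 1/1, Beaumont 2/2, Ito 1/1.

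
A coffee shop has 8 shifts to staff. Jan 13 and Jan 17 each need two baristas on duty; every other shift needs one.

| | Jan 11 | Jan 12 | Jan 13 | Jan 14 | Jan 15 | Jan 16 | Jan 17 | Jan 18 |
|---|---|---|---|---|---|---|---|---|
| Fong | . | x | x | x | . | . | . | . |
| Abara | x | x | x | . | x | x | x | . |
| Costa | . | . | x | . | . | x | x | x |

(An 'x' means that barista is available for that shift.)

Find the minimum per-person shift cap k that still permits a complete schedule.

4

With 3 baristas and 10 worker-slots to fill, someone must work at least ⌈10/3⌉ = 4 shifts, so k ≥ 4.
k = 4 works: Jan 11→Abara, Jan 12→Fong, Jan 13→Fong+Costa, Jan 14→Fong, Jan 15→Abara, Jan 16→Abara, Jan 17→Abara+Costa, Jan 18→Costa.
Loads: Fong 3, Abara 4, Costa 3 — all ≤ 4.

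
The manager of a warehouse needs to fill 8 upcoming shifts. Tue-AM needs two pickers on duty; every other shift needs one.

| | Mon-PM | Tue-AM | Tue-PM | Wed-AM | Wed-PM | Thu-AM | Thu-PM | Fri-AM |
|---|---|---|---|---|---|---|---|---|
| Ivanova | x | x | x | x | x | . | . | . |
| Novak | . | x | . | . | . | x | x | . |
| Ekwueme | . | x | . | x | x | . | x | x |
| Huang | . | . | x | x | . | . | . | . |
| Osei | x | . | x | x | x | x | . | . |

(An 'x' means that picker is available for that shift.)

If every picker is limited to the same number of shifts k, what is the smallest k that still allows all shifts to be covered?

2

With 5 pickers and 9 worker-slots to fill, someone must work at least ⌈9/5⌉ = 2 shifts, so k ≥ 2.
k = 2 works: Mon-PM→Ivanova, Tue-AM→Ivanova+Ekwueme, Tue-PM→Huang, Wed-AM→Huang, Wed-PM→Osei, Thu-AM→Novak, Thu-PM→Novak, Fri-AM→Ekwueme.
Loads: Ivanova 2, Novak 2, Ekwueme 2, Huang 2, Osei 1 — all ≤ 2.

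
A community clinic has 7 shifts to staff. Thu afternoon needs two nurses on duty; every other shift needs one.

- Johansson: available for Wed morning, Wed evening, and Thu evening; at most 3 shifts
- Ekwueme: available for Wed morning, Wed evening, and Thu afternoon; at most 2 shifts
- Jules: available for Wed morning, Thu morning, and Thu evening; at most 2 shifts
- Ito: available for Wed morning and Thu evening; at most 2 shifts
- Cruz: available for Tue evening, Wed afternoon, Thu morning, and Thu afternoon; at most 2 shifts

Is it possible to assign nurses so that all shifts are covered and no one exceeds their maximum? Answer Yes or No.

Total capacity is 11 and 8 slots are needed, so capacity alone doesn't rule it out.
Shifts {Tue evening, Wed afternoon, Thu afternoon} need 4 worker-slots in total, but the nurses available for any of those shifts (Ekwueme and Cruz) can supply at most 3 among them. So no valid schedule exists.

No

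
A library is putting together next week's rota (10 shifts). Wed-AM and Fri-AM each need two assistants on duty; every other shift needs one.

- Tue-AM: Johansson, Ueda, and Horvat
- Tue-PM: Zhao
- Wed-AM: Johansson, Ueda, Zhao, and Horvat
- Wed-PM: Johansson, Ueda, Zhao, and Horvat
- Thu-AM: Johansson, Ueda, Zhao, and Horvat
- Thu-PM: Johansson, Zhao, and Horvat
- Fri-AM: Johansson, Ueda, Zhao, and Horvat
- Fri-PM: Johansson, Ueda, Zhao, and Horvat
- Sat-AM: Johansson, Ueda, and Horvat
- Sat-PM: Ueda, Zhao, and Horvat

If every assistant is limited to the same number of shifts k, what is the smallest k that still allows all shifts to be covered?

3

With 4 assistants and 12 worker-slots to fill, someone must work at least ⌈12/4⌉ = 3 shifts, so k ≥ 3.
k = 3 works: Tue-AM→Johansson, Tue-PM→Zhao, Wed-AM→Zhao+Horvat, Wed-PM→Ueda, Thu-AM→Ueda, Thu-PM→Johansson, Fri-AM→Zhao+Horvat, Fri-PM→Horvat, Sat-AM→Johansson, Sat-PM→Ueda.
Loads: Johansson 3, Ueda 3, Zhao 3, Horvat 3 — all ≤ 3.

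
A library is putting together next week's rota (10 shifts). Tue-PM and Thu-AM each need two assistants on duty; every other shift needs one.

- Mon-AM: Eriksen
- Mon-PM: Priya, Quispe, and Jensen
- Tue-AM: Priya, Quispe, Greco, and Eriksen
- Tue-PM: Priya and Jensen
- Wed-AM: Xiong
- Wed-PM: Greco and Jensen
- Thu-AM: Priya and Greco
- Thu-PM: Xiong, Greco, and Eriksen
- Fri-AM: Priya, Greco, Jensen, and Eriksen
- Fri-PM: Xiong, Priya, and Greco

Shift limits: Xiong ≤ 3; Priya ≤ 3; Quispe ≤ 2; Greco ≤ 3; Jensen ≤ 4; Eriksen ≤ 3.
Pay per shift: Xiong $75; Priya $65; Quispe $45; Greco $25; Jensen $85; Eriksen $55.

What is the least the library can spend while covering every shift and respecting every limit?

$620

Mon-AM can only be covered by Eriksen, so that assignment is forced.
Tue-PM can only be covered by Priya and Jensen, so that assignment is forced.
Wed-AM can only be covered by Xiong, so that assignment is forced.
Picking the cheapest available assistant for each shift independently would cost $540, but that ignores the shift limits.
An optimal schedule: Mon-AM→Eriksen, Mon-PM→Quispe, Tue-AM→Quispe, Tue-PM→Priya+Jensen, Wed-AM→Xiong, Wed-PM→Greco, Thu-AM→Greco+Priya, Thu-PM→Eriksen, Fri-AM→Eriksen, Fri-PM→Greco.
Total: 55 + 45 + 45 + 65 + 85 + 75 + 25 + 25 + 65 + 55 + 55 + 25 = $620.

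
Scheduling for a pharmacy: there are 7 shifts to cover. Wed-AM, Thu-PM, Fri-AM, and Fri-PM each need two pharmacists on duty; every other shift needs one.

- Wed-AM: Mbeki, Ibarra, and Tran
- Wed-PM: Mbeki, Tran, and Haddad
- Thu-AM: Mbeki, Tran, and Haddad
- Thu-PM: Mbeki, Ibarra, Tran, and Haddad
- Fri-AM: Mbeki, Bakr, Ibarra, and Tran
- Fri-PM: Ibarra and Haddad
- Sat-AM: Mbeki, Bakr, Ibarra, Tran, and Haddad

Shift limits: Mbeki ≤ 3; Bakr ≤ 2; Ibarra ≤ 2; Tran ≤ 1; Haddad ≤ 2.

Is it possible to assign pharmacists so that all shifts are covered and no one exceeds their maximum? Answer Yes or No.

Total capacity is 3+2+2+1+2 = 10 but 11 worker-slots are needed — infeasible.

No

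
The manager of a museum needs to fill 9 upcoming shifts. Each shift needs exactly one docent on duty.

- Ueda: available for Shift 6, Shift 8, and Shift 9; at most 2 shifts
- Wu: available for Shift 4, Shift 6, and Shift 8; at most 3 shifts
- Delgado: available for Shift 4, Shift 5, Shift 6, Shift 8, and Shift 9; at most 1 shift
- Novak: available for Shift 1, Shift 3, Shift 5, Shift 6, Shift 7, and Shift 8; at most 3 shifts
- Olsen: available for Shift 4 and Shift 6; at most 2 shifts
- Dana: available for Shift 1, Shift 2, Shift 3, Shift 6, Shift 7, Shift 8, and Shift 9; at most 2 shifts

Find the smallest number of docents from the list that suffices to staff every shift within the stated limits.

4

9 slots to fill and no one can take more than 3, so at least ⌈9/3⌉ = 3 docents are needed.
Any 3 docents together have capacity at most 3+3+2 = 8 < 9 slots, so 3 can never suffice.
Ueda, Wu, Novak, and Dana alone can cover everything: Shift 1→Novak, Shift 2→Dana, Shift 3→Novak, Shift 4→Wu, Shift 5→Novak, Shift 6→Ueda, Shift 7→Dana, Shift 8→Wu, Shift 9→Ueda.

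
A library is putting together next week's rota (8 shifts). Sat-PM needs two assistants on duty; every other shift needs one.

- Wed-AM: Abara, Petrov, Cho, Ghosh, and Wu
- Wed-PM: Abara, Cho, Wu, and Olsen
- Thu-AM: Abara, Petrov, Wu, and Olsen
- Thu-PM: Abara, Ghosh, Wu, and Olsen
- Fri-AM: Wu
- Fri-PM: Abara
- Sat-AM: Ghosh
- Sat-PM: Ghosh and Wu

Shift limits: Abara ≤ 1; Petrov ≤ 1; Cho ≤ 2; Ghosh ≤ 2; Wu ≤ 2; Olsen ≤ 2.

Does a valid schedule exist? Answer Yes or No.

Yes

Fri-AM can only be covered by Wu, so that assignment is forced.
Fri-PM can only be covered by Abara, so that assignment is forced.
Sat-AM can only be covered by Ghosh, so that assignment is forced.
One valid schedule: Wed-AM→Cho, Wed-PM→Cho, Thu-AM→Petrov, Thu-PM→Olsen, Fri-AM→Wu, Fri-PM→Abara, Sat-AM→Ghosh, Sat-PM→Ghosh+Wu.
Loads: Abara 1/1, Petrov 1/1, Cho 2/2, Ghosh 2/2, Wu 2/2, Olsen 1/2 — all within limits.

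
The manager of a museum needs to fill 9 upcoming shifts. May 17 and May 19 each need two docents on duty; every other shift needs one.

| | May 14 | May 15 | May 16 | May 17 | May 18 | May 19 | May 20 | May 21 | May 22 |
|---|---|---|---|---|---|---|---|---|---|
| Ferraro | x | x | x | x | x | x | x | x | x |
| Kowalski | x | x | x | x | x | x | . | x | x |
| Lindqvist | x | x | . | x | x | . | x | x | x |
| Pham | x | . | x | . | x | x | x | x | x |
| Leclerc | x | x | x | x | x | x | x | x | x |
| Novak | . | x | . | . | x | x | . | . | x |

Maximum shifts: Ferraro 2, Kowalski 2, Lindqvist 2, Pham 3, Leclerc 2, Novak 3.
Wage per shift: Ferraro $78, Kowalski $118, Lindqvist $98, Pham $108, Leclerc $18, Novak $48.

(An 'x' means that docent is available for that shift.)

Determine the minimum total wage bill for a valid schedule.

$748

Picking the cheapest available docent for each shift independently would cost $288, but that ignores the shift limits.
An optimal schedule: May 14→Ferraro, May 15→Novak, May 16→Leclerc, May 17→Ferraro+Lindqvist, May 18→Novak, May 19→Novak+Pham, May 20→Leclerc, May 21→Lindqvist, May 22→Pham.
Total: 78 + 48 + 18 + 78 + 98 + 48 + 48 + 108 + 18 + 98 + 108 = $748.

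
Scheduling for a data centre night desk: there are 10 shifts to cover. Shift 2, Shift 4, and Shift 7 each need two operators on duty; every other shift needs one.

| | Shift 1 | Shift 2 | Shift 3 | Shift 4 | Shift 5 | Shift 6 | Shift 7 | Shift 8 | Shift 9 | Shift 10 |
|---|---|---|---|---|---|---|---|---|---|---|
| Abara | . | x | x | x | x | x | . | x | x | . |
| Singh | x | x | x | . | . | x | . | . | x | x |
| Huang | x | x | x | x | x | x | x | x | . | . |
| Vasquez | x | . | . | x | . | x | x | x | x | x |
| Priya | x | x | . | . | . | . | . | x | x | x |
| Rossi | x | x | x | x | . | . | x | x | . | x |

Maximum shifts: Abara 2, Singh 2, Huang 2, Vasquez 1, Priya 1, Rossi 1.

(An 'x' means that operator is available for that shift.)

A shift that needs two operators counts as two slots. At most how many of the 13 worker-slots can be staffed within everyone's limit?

Total capacity across all operators is 2+2+2+1+1+1 = 9, and 13 slots are needed, so at most 9 can be filled.
An assignment achieving 9: Shift 3→Abara, Shift 4→Huang+Rossi, Shift 5→Abara, Shift 6→Singh, Shift 7→Huang+Vasquez, Shift 9→Singh, Shift 10→Priya.
Loads: Abara 2/2, Singh 2/2, Huang 2/2, Vasquez 1/1, Priya 1/1, Rossi 1/1.

9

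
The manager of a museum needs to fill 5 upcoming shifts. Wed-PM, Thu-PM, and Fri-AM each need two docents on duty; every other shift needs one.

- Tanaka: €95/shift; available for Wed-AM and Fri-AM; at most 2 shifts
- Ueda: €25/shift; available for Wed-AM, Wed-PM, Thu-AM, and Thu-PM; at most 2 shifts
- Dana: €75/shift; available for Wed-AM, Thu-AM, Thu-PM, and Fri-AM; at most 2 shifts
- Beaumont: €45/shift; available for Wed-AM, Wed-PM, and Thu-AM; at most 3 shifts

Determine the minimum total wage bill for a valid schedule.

€430

Wed-PM can only be covered by Ueda and Beaumont, so that assignment is forced.
Thu-PM can only be covered by Ueda and Dana, so that assignment is forced.
Fri-AM can only be covered by Tanaka and Dana, so that assignment is forced.
Picking the cheapest available docent for each shift independently would cost €390, but that ignores the shift limits.
An optimal schedule: Wed-AM→Beaumont, Wed-PM→Ueda+Beaumont, Thu-AM→Beaumont, Thu-PM→Ueda+Dana, Fri-AM→Dana+Tanaka.
Total: 45 + 25 + 45 + 45 + 25 + 75 + 75 + 95 = €430.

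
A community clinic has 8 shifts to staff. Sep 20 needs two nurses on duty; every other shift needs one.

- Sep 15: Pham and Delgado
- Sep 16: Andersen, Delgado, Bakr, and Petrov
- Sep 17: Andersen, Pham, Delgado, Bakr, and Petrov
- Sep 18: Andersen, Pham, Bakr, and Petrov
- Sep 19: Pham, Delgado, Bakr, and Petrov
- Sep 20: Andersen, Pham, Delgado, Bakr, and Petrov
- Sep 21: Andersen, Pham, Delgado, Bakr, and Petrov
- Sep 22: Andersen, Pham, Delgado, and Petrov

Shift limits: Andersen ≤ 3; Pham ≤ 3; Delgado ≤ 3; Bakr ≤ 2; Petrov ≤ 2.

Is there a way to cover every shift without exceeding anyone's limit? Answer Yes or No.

One valid schedule: Sep 15→Pham, Sep 16→Andersen, Sep 17→Pham, Sep 18→Andersen, Sep 19→Pham, Sep 20→Delgado+Bakr, Sep 21→Delgado, Sep 22→Andersen.
Loads: Andersen 3/3, Pham 3/3, Delgado 2/3, Bakr 1/2, Petrov 0/2 — all within limits.

Yes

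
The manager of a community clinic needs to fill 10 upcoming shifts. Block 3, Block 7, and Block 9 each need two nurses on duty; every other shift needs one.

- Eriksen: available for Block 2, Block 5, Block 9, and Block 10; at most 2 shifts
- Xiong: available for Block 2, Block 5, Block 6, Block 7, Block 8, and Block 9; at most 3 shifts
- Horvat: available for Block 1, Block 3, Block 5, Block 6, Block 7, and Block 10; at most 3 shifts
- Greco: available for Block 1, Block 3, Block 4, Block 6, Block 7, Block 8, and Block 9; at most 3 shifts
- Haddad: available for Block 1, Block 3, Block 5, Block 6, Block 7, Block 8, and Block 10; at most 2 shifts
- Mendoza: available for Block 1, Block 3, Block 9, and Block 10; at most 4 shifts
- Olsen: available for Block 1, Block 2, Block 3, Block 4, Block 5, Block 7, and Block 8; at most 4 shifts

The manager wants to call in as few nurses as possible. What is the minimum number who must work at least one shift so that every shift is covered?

13 slots to fill and no one can take more than 4, so at least ⌈13/4⌉ = 4 nurses are needed.
Eriksen, Xiong, Mendoza, and Olsen alone can cover everything: Block 1→Mendoza, Block 2→Eriksen, Block 3→Mendoza+Olsen, Block 4→Olsen, Block 5→Olsen, Block 6→Xiong, Block 7→Xiong+Olsen, Block 8→Xiong, Block 9→Eriksen+Mendoza, Block 10→Mendoza.

4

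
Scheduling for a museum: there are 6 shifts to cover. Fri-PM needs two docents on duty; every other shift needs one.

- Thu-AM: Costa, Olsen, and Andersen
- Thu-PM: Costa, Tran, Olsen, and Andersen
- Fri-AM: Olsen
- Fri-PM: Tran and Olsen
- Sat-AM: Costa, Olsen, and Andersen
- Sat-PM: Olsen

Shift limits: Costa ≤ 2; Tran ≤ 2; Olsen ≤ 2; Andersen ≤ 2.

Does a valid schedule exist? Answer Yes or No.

Total capacity is 8 and 7 slots are needed, so capacity alone doesn't rule it out.
Shifts {Fri-AM, Fri-PM, Sat-PM} need 4 worker-slots in total, but the docents available for any of those shifts (Tran and Olsen) can supply at most 3 among them. So no valid schedule exists.

No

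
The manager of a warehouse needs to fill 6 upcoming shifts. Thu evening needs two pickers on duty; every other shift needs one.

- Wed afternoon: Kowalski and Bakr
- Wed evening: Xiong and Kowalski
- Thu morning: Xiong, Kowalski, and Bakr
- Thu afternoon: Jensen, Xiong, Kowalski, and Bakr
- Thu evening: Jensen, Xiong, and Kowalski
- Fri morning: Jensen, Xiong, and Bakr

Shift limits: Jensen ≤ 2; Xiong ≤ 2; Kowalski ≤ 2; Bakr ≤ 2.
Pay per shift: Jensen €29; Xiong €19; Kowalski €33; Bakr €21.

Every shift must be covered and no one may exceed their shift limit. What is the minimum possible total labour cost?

€171

Picking the cheapest available picker for each shift independently would cost €145, but that ignores the shift limits.
An optimal schedule: Wed afternoon→Bakr, Wed evening→Xiong, Thu morning→Xiong, Thu afternoon→Jensen, Thu evening→Jensen+Kowalski, Fri morning→Bakr.
Total: 21 + 19 + 19 + 29 + 29 + 33 + 21 = €171.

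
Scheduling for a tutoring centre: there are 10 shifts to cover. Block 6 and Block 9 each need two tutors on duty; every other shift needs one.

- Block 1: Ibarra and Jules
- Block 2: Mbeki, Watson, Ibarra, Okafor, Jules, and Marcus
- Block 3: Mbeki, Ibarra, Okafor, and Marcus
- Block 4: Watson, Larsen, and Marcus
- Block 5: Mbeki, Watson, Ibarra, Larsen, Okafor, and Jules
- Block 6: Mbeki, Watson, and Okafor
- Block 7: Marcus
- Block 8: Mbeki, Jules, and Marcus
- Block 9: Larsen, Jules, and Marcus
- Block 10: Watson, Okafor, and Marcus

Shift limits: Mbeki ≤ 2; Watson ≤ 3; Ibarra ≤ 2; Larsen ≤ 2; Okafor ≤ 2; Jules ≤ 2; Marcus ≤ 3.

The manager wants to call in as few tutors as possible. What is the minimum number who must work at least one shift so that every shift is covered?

5

12 slots to fill and no one can take more than 3, so at least ⌈12/3⌉ = 4 tutors are needed.
Any 4 tutors together have capacity at most 3+3+2+2 = 10 < 12 slots, so 4 can never suffice.
Mbeki, Watson, Ibarra, Larsen, and Marcus alone can cover everything: Block 1→Ibarra, Block 2→Marcus, Block 3→Ibarra, Block 4→Watson, Block 5→Larsen, Block 6→Mbeki+Watson, Block 7→Marcus, Block 8→Mbeki, Block 9→Larsen+Marcus, Block 10→Watson.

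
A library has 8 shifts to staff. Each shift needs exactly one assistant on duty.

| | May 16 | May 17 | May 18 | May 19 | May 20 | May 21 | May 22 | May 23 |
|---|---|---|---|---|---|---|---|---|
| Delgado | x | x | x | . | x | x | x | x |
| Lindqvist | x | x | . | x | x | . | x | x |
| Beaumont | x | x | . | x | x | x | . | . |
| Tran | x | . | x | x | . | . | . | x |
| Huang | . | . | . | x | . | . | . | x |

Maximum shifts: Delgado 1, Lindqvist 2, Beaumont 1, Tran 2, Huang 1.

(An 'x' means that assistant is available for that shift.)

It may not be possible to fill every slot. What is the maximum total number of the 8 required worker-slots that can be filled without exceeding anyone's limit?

Total capacity across all assistants is 1+2+1+2+1 = 7, and 8 slots are needed, so at most 7 can be filled.
An assignment achieving 7: May 16→Tran, May 17→Lindqvist, May 18→Delgado, May 19→Tran, May 21→Beaumont, May 22→Lindqvist, May 23→Huang.
Loads: Delgado 1/1, Lindqvist 2/2, Beaumont 1/1, Tran 2/2, Huang 1/1.

7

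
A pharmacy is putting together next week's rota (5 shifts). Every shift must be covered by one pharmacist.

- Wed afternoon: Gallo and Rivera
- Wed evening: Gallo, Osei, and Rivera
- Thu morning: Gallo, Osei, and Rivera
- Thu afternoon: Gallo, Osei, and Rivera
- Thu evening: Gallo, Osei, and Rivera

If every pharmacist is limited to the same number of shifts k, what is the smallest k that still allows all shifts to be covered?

With 3 pharmacists and 5 worker-slots to fill, someone must work at least ⌈5/3⌉ = 2 shifts, so k ≥ 2.
k = 2 works: Wed afternoon→Gallo, Wed evening→Gallo, Thu morning→Osei, Thu afternoon→Osei, Thu evening→Rivera.
Loads: Gallo 2, Osei 2, Rivera 1 — all ≤ 2.

2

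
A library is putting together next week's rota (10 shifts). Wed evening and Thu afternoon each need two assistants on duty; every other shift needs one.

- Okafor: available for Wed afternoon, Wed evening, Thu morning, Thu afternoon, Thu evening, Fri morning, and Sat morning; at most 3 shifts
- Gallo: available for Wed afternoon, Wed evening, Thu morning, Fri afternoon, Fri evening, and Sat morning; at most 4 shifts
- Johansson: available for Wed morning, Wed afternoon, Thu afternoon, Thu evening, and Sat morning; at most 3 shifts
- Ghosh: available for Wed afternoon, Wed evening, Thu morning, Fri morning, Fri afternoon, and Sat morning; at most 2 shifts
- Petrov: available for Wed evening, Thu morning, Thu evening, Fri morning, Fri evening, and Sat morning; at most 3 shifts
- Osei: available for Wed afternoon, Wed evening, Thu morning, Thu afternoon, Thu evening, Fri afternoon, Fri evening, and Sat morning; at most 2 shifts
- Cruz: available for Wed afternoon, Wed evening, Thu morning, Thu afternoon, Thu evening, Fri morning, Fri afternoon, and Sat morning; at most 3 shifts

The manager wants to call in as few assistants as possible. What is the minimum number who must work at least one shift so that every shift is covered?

12 slots to fill and no one can take more than 4, so at least ⌈12/4⌉ = 3 assistants are needed.
Any 3 assistants together have capacity at most 4+3+3 = 10 < 12 slots, so 3 can never suffice.
Okafor, Gallo, Johansson, and Ghosh alone can cover everything: Wed morning→Johansson, Wed afternoon→Johansson, Wed evening→Gallo+Ghosh, Thu morning→Gallo, Thu afternoon→Okafor+Johansson, Thu evening→Okafor, Fri morning→Okafor, Fri afternoon→Gallo, Fri evening→Gallo, Sat morning→Ghosh.

4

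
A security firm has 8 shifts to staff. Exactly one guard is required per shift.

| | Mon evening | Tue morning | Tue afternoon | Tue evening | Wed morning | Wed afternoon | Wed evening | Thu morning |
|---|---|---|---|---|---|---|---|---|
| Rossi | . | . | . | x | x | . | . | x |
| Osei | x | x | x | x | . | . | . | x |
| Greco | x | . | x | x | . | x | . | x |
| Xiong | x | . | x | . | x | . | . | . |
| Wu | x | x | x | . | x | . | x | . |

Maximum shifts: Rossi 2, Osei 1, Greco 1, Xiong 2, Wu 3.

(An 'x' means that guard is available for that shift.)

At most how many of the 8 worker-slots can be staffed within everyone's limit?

Total capacity across all guards is 2+1+1+2+3 = 9, and 8 slots are needed, so at most 8 can be filled.
An assignment achieving 8: Mon evening→Xiong, Tue morning→Osei, Tue afternoon→Wu, Tue evening→Rossi, Wed morning→Xiong, Wed afternoon→Greco, Wed evening→Wu, Thu morning→Rossi.
Loads: Rossi 2/2, Osei 1/1, Greco 1/1, Xiong 2/2, Wu 2/3.

8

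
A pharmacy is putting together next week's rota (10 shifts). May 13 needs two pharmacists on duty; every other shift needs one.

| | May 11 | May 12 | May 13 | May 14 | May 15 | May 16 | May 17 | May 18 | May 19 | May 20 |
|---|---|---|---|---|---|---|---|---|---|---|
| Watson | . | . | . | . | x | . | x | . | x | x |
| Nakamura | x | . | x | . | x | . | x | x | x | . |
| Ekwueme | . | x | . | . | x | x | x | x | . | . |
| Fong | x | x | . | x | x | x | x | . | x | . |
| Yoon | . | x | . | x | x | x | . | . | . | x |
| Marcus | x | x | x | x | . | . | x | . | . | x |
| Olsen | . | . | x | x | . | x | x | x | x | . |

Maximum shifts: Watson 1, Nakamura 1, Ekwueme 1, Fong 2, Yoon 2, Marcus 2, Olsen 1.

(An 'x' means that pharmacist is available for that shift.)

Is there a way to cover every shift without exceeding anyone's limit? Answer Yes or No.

Total capacity is 1+1+1+2+2+2+1 = 10 but 11 worker-slots are needed — infeasible.

No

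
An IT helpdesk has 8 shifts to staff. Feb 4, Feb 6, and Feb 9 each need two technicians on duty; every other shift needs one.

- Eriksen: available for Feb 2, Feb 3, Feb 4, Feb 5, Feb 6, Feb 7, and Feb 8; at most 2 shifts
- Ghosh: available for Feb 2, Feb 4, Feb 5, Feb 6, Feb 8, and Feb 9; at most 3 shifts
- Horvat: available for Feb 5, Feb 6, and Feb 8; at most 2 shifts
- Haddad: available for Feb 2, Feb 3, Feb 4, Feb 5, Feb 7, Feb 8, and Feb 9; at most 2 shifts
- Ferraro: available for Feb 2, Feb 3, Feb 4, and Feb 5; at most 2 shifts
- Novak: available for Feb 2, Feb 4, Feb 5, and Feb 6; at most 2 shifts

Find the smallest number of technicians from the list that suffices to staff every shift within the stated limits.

5

11 slots to fill and no one can take more than 3, so at least ⌈11/3⌉ = 4 technicians are needed.
Any 4 technicians together have capacity at most 3+2+2+2 = 9 < 11 slots, so 4 can never suffice.
Eriksen, Ghosh, Horvat, Haddad, and Ferraro alone can cover everything: Feb 2→Ghosh, Feb 3→Eriksen, Feb 4→Haddad+Ferraro, Feb 5→Ferraro, Feb 6→Ghosh+Horvat, Feb 7→Eriksen, Feb 8→Horvat, Feb 9→Ghosh+Haddad.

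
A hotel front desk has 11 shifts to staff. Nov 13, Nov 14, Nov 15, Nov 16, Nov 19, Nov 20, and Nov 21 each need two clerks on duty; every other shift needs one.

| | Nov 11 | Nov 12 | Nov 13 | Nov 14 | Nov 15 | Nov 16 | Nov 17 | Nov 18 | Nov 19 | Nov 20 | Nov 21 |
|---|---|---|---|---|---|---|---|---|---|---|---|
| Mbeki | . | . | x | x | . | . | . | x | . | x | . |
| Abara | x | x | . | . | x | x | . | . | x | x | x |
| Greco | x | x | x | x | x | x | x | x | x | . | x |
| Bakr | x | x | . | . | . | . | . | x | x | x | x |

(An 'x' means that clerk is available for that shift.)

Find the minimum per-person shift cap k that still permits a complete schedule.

With 4 clerks and 18 worker-slots to fill, someone must work at least ⌈18/4⌉ = 5 shifts, so k ≥ 5.
k = 5 works: Nov 11→Abara, Nov 12→Bakr, Nov 13→Mbeki+Greco, Nov 14→Mbeki+Greco, Nov 15→Abara+Greco, Nov 16→Abara+Greco, Nov 17→Greco, Nov 18→Mbeki, Nov 19→Abara+Bakr, Nov 20→Mbeki+Bakr, Nov 21→Abara+Bakr.
Loads: Mbeki 4, Abara 5, Greco 5, Bakr 4 — all ≤ 5.

5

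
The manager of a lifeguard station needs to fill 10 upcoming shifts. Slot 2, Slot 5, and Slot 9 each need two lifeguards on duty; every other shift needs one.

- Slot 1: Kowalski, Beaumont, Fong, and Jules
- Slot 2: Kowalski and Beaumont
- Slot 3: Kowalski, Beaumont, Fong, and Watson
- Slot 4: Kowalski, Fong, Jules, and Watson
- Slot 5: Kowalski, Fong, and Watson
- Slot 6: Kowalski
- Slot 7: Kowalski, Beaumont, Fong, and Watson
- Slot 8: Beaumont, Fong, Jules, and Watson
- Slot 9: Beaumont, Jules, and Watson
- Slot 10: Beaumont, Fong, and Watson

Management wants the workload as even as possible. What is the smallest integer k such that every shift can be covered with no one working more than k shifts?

3

With 5 lifeguards and 13 worker-slots to fill, someone must work at least ⌈13/5⌉ = 3 shifts, so k ≥ 3.
k = 3 works: Slot 1→Fong, Slot 2→Kowalski+Beaumont, Slot 3→Fong, Slot 4→Jules, Slot 5→Kowalski+Fong, Slot 6→Kowalski, Slot 7→Watson, Slot 8→Jules, Slot 9→Beaumont+Jules, Slot 10→Beaumont.
Loads: Kowalski 3, Beaumont 3, Fong 3, Jules 3, Watson 1 — all ≤ 3.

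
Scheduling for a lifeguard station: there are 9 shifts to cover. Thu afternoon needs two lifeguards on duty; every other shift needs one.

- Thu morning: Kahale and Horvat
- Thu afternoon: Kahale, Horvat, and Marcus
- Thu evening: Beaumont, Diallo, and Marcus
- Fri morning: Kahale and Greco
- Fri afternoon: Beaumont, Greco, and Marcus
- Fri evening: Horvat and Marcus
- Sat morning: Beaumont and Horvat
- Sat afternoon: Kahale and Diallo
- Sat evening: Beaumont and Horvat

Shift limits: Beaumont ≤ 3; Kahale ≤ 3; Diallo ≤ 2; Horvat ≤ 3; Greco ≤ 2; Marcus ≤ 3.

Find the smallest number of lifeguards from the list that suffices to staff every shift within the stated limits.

10 slots to fill and no one can take more than 3, so at least ⌈10/3⌉ = 4 lifeguards are needed.
Beaumont, Kahale, Diallo, and Horvat alone can cover everything: Thu morning→Kahale, Thu afternoon→Kahale+Horvat, Thu evening→Beaumont, Fri morning→Kahale, Fri afternoon→Beaumont, Fri evening→Horvat, Sat morning→Beaumont, Sat afternoon→Diallo, Sat evening→Horvat.

4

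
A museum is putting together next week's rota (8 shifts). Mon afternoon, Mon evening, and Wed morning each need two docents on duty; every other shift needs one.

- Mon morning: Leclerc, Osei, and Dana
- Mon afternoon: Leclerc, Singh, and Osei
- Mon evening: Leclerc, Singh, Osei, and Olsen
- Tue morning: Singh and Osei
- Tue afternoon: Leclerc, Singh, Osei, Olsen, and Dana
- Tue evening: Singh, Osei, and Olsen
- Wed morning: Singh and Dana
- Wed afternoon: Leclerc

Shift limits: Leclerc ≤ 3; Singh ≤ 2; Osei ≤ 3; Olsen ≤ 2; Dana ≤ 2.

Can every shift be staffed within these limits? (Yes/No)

Wed morning can only be covered by Singh and Dana, so that assignment is forced.
Wed afternoon can only be covered by Leclerc, so that assignment is forced.
One valid schedule: Mon morning→Leclerc, Mon afternoon→Leclerc+Osei, Mon evening→Osei+Olsen, Tue morning→Singh, Tue afternoon→Olsen, Tue evening→Osei, Wed morning→Singh+Dana, Wed afternoon→Leclerc.
Loads: Leclerc 3/3, Singh 2/2, Osei 3/3, Olsen 2/2, Dana 1/2 — all within limits.

Yes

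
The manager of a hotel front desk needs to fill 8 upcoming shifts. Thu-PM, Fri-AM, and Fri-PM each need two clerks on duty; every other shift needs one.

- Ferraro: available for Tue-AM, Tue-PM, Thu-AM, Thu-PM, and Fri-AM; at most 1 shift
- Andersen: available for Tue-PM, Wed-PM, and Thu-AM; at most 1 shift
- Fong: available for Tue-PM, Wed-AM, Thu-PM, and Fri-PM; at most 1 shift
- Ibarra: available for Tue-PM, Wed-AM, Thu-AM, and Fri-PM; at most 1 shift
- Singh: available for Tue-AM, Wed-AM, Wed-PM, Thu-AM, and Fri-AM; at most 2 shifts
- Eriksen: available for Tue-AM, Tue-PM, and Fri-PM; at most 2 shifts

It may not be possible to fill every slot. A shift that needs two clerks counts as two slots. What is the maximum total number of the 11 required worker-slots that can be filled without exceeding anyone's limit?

8

Total capacity across all clerks is 1+1+1+1+2+2 = 8, and 11 slots are needed, so at most 8 can be filled.
An assignment achieving 8: Tue-AM→Singh, Tue-PM→Eriksen, Wed-AM→Ibarra, Wed-PM→Andersen, Thu-PM→Ferraro+Fong, Fri-AM→Singh, Fri-PM→Eriksen.
Loads: Ferraro 1/1, Andersen 1/1, Fong 1/1, Ibarra 1/1, Singh 2/2, Eriksen 2/2.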